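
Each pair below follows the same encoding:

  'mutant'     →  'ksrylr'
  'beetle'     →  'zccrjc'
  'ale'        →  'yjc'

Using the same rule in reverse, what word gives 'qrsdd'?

Compare letters: m→k is +24, u→s is +24, t→r is +24 — a constant shift. Each letter is shifted forward by 24 in the alphabet (a Caesar shift of +24).
Decoding qrsdd: q−24=s, r−24=t, s−24=u, d−24=f, d−24=f.

stuff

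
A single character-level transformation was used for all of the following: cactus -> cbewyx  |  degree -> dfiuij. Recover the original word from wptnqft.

workman

The shift increases by 1 at each position, starting from +0: 0, 1, 2, ….
Undoing it on wptnqft: w−0=w, p−1=o, t−2=r, n−3=k, q−4=m, f−5=a, t−6=n.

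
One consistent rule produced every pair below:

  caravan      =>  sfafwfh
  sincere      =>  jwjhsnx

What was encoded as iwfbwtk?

forward

The output letters match the input read backwards, each shifted +5: caravan reversed is navarac. The word is reversed, then every letter is shifted forward by 5.
Reversing it on iwfbwtk: shift back: i−5=d, w−5=r, f−5=a, b−5=w, w−5=r, t−5=o, k−5=f → drawrof; then reverse → forward.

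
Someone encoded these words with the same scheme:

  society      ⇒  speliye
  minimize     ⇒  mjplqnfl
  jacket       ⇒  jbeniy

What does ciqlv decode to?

In society: s→s is +0, o→p is +1, c→e is +2, i→l is +3 — the shift increases by 1 each position. Each letter shifts forward by its position index (0, 1, 2, …) — the shift grows by one for each successive letter.
Undoing it on ciqlv: c−0=c, i−1=h, q−2=o, l−3=i, v−4=r.

choir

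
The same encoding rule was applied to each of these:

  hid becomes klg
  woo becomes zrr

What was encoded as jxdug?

guard

It's a constant shift of +3 (ROT3).
Reversing it on jxdug: j−3=g, x−3=u, d−3=a, u−3=r, g−3=d.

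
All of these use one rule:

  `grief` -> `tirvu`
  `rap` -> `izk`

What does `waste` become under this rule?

Each pair mirrors across the alphabet (g↔t, r↔i, i↔r): positions sum to 25. Letters are reflected about the middle of the alphabet (position → 25−position): Atbash.
On waste: w↔d, a↔z, s↔h, t↔g, e↔v.

dzhgv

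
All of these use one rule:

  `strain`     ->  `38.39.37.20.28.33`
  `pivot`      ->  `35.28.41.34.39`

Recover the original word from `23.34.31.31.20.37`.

s is letter #19 and maps to 38: an offset of 19. Each letter is replaced by its alphabet position (a=1..z=26) + 19.
Decoding 23.34.31.31.20.37: 23→(23−19)÷1=4=d, 34→(34−19)÷1=15=o, 31→(31−19)÷1=12=l, 31→(31−19)÷1=12=l, 20→(20−19)÷1=1=a, 37→(37−19)÷1=18=r.

dollar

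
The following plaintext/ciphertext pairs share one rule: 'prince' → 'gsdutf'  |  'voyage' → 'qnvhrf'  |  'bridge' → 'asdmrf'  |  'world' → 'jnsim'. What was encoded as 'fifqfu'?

p(15)→g(6) and r(17)→s(18) fit y≡19x+7 (mod 26); the inverse of 19 mod 26 is 11. Treating letters as 0–25, the rule is x ↦ 19x + 7 (mod 26).
Decoding fifqfu: f(5)→11·(5−7)≡4=e; i(8)→11·(8−7)≡11=l; f(5)→11·(5−7)≡4=e; q(16)→11·(16−7)≡21=v; f(5)→11·(5−7)≡4=e; u(20)→11·(20−7)≡13=n (all mod 26).

eleven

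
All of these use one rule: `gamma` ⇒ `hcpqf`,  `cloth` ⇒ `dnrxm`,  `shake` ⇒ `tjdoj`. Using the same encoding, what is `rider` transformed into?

skgiw

In gamma: g→h is +1, a→c is +2, m→p is +3, m→q is +4 — the shift increases by 1 each position. Letter i (0-indexed) is shifted by i+1, so successive shifts are 1, 2, 3, ….
On rider: r+1=s, i+2=k, d+3=g, e+4=i, r+5=w.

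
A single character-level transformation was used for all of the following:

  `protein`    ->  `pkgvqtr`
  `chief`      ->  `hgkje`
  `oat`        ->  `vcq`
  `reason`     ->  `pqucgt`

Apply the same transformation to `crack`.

The word is reversed, then every letter is shifted forward by 2.
On crack: reverse → kcarc; then shift: k+2=m, c+2=e, a+2=c, r+2=t, c+2=e.

mecte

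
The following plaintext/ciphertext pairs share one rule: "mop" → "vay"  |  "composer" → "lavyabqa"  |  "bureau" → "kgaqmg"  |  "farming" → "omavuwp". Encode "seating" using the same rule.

The shift depends on letter class: consonant m→v is +9, but vowel o→a is +12. Two shifts are in play — +12 for a/e/i/o/u, +9 for every other letter.
On seating: s(cons)+9=b, e(vowel)+12=q, a(vowel)+12=m, t(cons)+9=c, i(vowel)+12=u, n(cons)+9=w, g(cons)+9=p.

bqmcuwp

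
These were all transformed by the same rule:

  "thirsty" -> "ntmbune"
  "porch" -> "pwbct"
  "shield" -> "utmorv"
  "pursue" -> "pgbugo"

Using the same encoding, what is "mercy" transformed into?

t(19)→n(13) and h(7)→t(19) fit y≡19x+16 (mod 26); the inverse of 19 mod 26 is 11. Each letter's alphabet position (a=0..z=25) is mapped through 19·x+16 mod 26 — an affine cipher.
On mercy: m(12)→19·12+16≡10=k; e(4)→19·4+16≡14=o; r(17)→19·17+16≡1=b; c(2)→19·2+16≡2=c; y(24)→19·24+16≡4=e (all mod 26).

kobce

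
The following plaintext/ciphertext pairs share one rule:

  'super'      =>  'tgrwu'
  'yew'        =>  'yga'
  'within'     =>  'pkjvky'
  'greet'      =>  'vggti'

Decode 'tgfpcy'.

wander

The output letters match the input read backwards, each shifted +2: super reversed is repus. Two steps: reverse the string, then apply a Caesar shift of +2.
Reversing it on tgfpcy: shift back: t−2=r, g−2=e, f−2=d, p−2=n, c−2=a, y−2=w → rednaw; then reverse → wander.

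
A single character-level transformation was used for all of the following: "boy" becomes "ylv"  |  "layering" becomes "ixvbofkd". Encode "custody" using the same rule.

zrpqlav

Compare letters: b→y is +23, o→l is +23, y→v is +23 — a constant shift. It's a constant shift of +23 (ROT23).
For custody: c+23=z, u+23=r, s+23=p, t+23=q, o+23=l, d+23=a, y+23=v.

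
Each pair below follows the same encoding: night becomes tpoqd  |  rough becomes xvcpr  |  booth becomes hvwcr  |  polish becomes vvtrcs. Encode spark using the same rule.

ywiau

In night: n→t is +6, i→p is +7, g→o is +8, h→q is +9 — the shift increases by 1 each position. Letter i (0-indexed) is shifted by i+6, so successive shifts are 6, 7, 8, ….
On spark: s+6=y, p+7=w, a+8=i, r+9=a, k+10=u.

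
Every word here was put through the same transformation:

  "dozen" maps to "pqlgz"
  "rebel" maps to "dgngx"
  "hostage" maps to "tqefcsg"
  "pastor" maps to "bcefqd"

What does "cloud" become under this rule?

oxqwp

The shift depends on letter class: consonant d→p is +12, but vowel o→q is +2. Vowels shift forward by 2 and consonants shift forward by 12.
Applying it to cloud: c(cons)+12=o, l(cons)+12=x, o(vowel)+2=q, u(vowel)+2=w, d(cons)+12=p.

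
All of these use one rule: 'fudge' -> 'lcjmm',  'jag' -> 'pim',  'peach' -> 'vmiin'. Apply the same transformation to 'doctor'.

jwizwx

The rule splits by letter class: vowels +8, consonants +6.
For doctor: d(cons)+6=j, o(vowel)+8=w, c(cons)+6=i, t(cons)+6=z, o(vowel)+8=w, r(cons)+6=x.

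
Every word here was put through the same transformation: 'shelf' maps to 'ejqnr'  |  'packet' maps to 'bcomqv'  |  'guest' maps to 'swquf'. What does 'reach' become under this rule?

The shifts repeat in a cycle of length 2: positions 0,1,… shift by +12, +2, then the pattern repeats.
Applying it to reach: r+12=d, e+2=g, a+12=m, c+2=e, h+12=t.

dgmet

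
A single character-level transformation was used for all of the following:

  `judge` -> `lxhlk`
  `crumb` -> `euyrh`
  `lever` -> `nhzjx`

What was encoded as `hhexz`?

Letter i (0-indexed) is shifted by i+2, so successive shifts are 2, 3, 4, ….
Decoding hhexz: h−2=f, h−3=e, e−4=a, x−5=s, z−6=t.

feast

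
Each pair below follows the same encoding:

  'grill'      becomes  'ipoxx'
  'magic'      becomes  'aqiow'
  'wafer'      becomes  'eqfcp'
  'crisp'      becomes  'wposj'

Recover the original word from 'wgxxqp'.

collar

g(6)→i(8) and r(17)→p(15) fit y≡3x+16 (mod 26); the inverse of 3 mod 26 is 9. This is an affine cipher: with a=0,…,z=25, each position x becomes (3x+16) mod 26.
Decoding wgxxqp: w(22)→9·(22−16)≡2=c; g(6)→9·(6−16)≡14=o; x(23)→9·(23−16)≡11=l; x(23)→9·(23−16)≡11=l; q(16)→9·(16−16)≡0=a; p(15)→9·(15−16)≡17=r (all mod 26).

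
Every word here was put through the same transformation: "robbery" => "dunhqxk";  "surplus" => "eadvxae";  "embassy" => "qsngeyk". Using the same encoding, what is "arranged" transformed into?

mxdgzmqj

Shifts by position in robbery: pos 0: r→d (+12), pos 1: o→u (+6), pos 2: b→n (+12), pos 3: b→h (+6) — repeating every 2. A repeating key of period 2 is used — shifts +12, +6 over and over.
Applying it to arranged: a+12=m, r+6=x, r+12=d, a+6=g, n+12=z, g+6=m, e+12=q, d+6=j.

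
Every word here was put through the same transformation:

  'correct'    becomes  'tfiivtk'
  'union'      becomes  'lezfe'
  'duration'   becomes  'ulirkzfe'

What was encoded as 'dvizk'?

Every letter moves 17 places later in the alphabet, wrapping around z→a.
Undoing it on dvizk: d−17=m, v−17=e, i−17=r, z−17=i, k−17=t.

merit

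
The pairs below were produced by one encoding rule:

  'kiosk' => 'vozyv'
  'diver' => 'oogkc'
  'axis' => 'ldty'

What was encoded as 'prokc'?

elder

Shifts by position in kiosk: pos 0: k→v (+11), pos 1: i→o (+6), pos 2: o→z (+11), pos 3: s→y (+6) — repeating every 2. It's a Vigenère-style cipher with numeric key [11,6]: position i shifts by key[i mod 2].
Reversing it on prokc: p−11=e, r−6=l, o−11=d, k−6=e, c−11=r.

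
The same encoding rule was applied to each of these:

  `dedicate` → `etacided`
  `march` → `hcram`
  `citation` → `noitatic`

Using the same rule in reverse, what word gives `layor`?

The output letters match the input read backwards: dedicate reversed is etacided. It's just the letters in reverse order.
Reversing it on layor: then reverse → royal.

royal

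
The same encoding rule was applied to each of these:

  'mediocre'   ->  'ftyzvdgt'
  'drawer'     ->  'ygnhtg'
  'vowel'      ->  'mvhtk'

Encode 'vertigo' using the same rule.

mtgwzjv

Each letter's alphabet position (a=0..z=25) is mapped through 21·x+13 mod 26 — an affine cipher.
For vertigo: v(21)→21·21+13≡12=m; e(4)→21·4+13≡19=t; r(17)→21·17+13≡6=g; t(19)→21·19+13≡22=w; i(8)→21·8+13≡25=z; g(6)→21·6+13≡9=j; o(14)→21·14+13≡21=v (all mod 26).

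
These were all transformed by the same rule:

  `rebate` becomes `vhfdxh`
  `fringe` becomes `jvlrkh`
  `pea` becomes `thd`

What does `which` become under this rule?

The shift depends on letter class: consonant r→v is +4, but vowel e→h is +3. Vowels shift forward by 3 and consonants shift forward by 4.
On which: w(cons)+4=a, h(cons)+4=l, i(vowel)+3=l, c(cons)+4=g, h(cons)+4=l.

allgl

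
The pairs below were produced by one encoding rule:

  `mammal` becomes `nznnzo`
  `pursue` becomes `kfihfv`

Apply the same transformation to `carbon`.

xziylm

Each pair mirrors across the alphabet (m↔n, a↔z, m↔n): positions sum to 25. Letters are reflected about the middle of the alphabet (position → 25−position): Atbash.
On carbon: c↔x, a↔z, r↔i, b↔y, o↔l, n↔m.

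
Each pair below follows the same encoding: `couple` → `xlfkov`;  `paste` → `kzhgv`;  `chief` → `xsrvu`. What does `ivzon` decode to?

realm

Each pair mirrors across the alphabet (c↔x, o↔l, u↔f): positions sum to 25. This is the alphabet-reversal cipher (Atbash): a becomes z, b becomes y, etc.
Undoing it on ivzon: i↔r, v↔e, z↔a, o↔l, n↔m.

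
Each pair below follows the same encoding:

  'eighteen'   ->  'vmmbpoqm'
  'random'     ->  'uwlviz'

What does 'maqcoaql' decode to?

disguise

The output letters match the input read backwards, each shifted +8: eighteen reversed is neethgie. Two steps: reverse the string, then apply a Caesar shift of +8.
Reversing it on maqcoaql: shift back: m−8=e, a−8=s, q−8=i, c−8=u, o−8=g, a−8=s, q−8=i, l−8=d → esiugsid; then reverse → disguise.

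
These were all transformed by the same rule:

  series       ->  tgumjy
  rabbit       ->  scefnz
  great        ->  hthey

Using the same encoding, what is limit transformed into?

mkpmy

Each letter shifts forward by (position + 1), i.e. 1, 2, 3, … — the shift grows by one for each successive letter.
For limit: l+1=m, i+2=k, m+3=p, i+4=m, t+5=y.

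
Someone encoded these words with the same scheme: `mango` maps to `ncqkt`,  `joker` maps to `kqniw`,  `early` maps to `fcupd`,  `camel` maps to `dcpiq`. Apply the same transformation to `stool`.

tvrsq

In mango: m→n is +1, a→c is +2, n→q is +3, g→k is +4 — the shift increases by 1 each position. Letter i (0-indexed) is shifted by i+1, so successive shifts are 1, 2, 3, ….
On stool: s+1=t, t+2=v, o+3=r, o+4=s, l+5=q.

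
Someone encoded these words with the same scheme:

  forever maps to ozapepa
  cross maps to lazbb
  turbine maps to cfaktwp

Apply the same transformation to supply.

bfyyuh

Two shifts are in play — +11 for a/e/i/o/u, +9 for every other letter.
Applying it to supply: s(cons)+9=b, u(vowel)+11=f, p(cons)+9=y, p(cons)+9=y, l(cons)+9=u, y(cons)+9=h.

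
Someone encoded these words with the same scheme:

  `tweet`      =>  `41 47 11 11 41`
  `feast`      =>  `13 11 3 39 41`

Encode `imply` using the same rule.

t(#20)→41 and w(#23)→47: differences scale by 2, so n = 2·pos + 1. The formula is n = 2×(alphabet index, a=1) + 1.
Applying it to imply: i=9→19, m=13→27, p=16→33, l=12→25, y=25→51.

19 27 33 25 51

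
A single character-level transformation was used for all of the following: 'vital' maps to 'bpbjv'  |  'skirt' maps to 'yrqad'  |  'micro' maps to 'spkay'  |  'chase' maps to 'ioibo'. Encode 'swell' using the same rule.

ydmuv

In vital: v→b is +6, i→p is +7, t→b is +8, a→j is +9 — the shift increases by 1 each position. Each letter shifts forward by (position + 6), i.e. 6, 7, 8, … — the shift grows by one for each successive letter.
On swell: s+6=y, w+7=d, e+8=m, l+9=u, l+10=v.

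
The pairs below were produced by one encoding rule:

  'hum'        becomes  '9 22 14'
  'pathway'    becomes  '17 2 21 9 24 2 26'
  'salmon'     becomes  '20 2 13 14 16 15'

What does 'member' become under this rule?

14 6 14 3 6 19

h is letter #8 and maps to 9: an offset of 1. The number is (letter's place in the alphabet, a=1) + 1.
On member: m=13→14, e=5→6, m=13→14, b=2→3, e=5→6, r=18→19.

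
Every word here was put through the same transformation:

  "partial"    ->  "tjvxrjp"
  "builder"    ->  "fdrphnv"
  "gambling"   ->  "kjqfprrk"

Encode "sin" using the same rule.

The shift depends on letter class: consonant p→t is +4, but vowel a→j is +9. Vowels shift forward by 9 and consonants shift forward by 4.
Applying it to sin: s(cons)+4=w, i(vowel)+9=r, n(cons)+4=r.

wrr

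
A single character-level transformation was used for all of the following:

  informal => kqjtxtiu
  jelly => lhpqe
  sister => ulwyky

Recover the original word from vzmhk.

twice

Each letter shifts forward by (position + 2), i.e. 2, 3, 4, … — the shift grows by one for each successive letter.
Reversing it on vzmhk: v−2=t, z−3=w, m−4=i, h−5=c, k−6=e.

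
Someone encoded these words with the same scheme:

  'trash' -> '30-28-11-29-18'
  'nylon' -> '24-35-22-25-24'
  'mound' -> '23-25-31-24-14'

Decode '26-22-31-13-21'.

t is letter #20 and maps to 30: an offset of 10. Letters become their 1-based position plus 10 (so a→11, b→12, …).
Undoing it on 26-22-31-13-21: 26→(26−10)÷1=16=p, 22→(22−10)÷1=12=l, 31→(31−10)÷1=21=u, 13→(13−10)÷1=3=c, 21→(21−10)÷1=11=k.

pluck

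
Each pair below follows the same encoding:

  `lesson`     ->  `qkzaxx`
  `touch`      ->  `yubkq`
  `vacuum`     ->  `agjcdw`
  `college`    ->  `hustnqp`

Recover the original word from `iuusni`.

In lesson: l→q is +5, e→k is +6, s→z is +7, s→a is +8 — the shift increases by 1 each position. Letter i (0-indexed) is shifted by i+5, so successive shifts are 5, 6, 7, ….
Decoding iuusni: i−5=d, u−6=o, u−7=n, s−8=k, n−9=e, i−10=y.

donkey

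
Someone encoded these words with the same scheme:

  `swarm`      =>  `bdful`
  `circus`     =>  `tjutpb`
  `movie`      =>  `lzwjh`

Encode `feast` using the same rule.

ohfbi

s(18)→b(1) and w(22)→d(3) fit y≡7x+5 (mod 26); the inverse of 7 mod 26 is 15. Treating letters as 0–25, the rule is x ↦ 7x + 5 (mod 26).
For feast: f(5)→7·5+5≡14=o; e(4)→7·4+5≡7=h; a(0)→7·0+5≡5=f; s(18)→7·18+5≡1=b; t(19)→7·19+5≡8=i (all mod 26).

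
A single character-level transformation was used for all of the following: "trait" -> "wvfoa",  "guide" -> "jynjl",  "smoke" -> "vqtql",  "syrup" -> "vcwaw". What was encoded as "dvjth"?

In trait: t→w is +3, r→v is +4, a→f is +5, i→o is +6 — the shift increases by 1 each position. The shift increases by 1 at each position, starting from +3: 3, 4, 5, ….
Undoing it on dvjth: d−3=a, v−4=r, j−5=e, t−6=n, h−7=a.

arena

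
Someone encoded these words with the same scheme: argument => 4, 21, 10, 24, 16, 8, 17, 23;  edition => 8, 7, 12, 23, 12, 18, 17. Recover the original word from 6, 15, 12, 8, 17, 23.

client

Each letter is replaced by its alphabet position (a=1..z=26) + 3.
Undoing it on 6, 15, 12, 8, 17, 23: 6→(6−3)÷1=3=c, 15→(15−3)÷1=12=l, 12→(12−3)÷1=9=i, 8→(8−3)÷1=5=e, 17→(17−3)÷1=14=n, 23→(23−3)÷1=20=t.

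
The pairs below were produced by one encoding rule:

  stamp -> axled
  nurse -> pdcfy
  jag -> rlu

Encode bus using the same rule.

Read the word backwards and shift each letter +11.
Applying it to bus: reverse → sub; then shift: s+11=d, u+11=f, b+11=m.

dfm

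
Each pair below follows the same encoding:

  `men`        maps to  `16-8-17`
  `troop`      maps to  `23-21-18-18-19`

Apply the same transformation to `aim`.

4-12-16

m is letter #13 and maps to 16: an offset of 3. Letters become their 1-based position plus 3 (so a→4, b→5, …).
Applying it to aim: a=1→4, i=9→12, m=13→16.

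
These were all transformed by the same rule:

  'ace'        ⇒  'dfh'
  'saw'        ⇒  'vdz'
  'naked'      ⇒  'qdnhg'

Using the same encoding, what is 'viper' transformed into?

ylshu

Compare letters: a→d is +3, c→f is +3, e→h is +3 — a constant shift. This is a Caesar cipher with shift 3.
Applying it to viper: v+3=y, i+3=l, p+3=s, e+3=h, r+3=u.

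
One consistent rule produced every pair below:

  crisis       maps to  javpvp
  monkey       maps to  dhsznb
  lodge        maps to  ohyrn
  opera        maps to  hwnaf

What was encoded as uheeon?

Each letter's alphabet position (a=0..z=25) is mapped through 15·x+5 mod 26 — an affine cipher.
Reversing it on uheeon: u(20)→7·(20−5)≡1=b; h(7)→7·(7−5)≡14=o; e(4)→7·(4−5)≡19=t; e(4)→7·(4−5)≡19=t; o(14)→7·(14−5)≡11=l; n(13)→7·(13−5)≡4=e (all mod 26).

bottle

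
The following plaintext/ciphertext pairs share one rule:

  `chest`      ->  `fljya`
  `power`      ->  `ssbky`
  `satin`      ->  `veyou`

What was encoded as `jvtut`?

In chest: c→f is +3, h→l is +4, e→j is +5, s→y is +6 — the shift increases by 1 each position. The shift increases by 1 at each position, starting from +3: 3, 4, 5, ….
Undoing it on jvtut: j−3=g, v−4=r, t−5=o, u−6=o, t−7=m.

groom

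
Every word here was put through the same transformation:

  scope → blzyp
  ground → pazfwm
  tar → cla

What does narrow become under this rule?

wlaazf

The shift depends on letter class: consonant s→b is +9, but vowel o→z is +11. Vowels shift forward by 11 and consonants shift forward by 9.
On narrow: n(cons)+9=w, a(vowel)+11=l, r(cons)+9=a, r(cons)+9=a, o(vowel)+11=z, w(cons)+9=f.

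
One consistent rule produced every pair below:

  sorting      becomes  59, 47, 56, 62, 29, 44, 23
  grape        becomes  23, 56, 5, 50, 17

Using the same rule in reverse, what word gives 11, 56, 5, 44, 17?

crane

s(#19)→59 and o(#15)→47: differences scale by 3, so n = 3·pos + 2. The formula is n = 3×(alphabet index, a=1) + 2.
Reversing it on 11, 56, 5, 44, 17: 11→(11−2)÷3=3=c, 56→(56−2)÷3=18=r, 5→(5−2)÷3=1=a, 44→(44−2)÷3=14=n, 17→(17−2)÷3=5=e.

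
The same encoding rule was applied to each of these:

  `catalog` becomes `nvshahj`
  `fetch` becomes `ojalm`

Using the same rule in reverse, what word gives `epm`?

fix

The word is reversed, then every letter is shifted forward by 7.
Undoing it on epm: shift back: e−7=x, p−7=i, m−7=f → xif; then reverse → fix.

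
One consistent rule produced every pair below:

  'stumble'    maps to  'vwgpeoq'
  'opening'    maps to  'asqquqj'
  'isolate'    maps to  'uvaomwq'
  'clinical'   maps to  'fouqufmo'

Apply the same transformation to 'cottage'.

fawwmjq

The shift depends on letter class: consonant s→v is +3, but vowel u→g is +12. Two shifts are in play — +12 for a/e/i/o/u, +3 for every other letter.
On cottage: c(cons)+3=f, o(vowel)+12=a, t(cons)+3=w, t(cons)+3=w, a(vowel)+12=m, g(cons)+3=j, e(vowel)+12=q.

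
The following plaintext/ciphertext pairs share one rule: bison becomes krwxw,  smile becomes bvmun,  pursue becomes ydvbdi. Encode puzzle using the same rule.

Shifts by position in bison: pos 0: b→k (+9), pos 1: i→r (+9), pos 2: s→w (+4), pos 3: o→x (+9), pos 4: n→w (+9) — repeating every 3. A repeating key of period 3 is used — shifts +9, +9, +4 over and over.
Applying it to puzzle: p+9=y, u+9=d, z+4=d, z+9=i, l+9=u, e+4=i.

yddiui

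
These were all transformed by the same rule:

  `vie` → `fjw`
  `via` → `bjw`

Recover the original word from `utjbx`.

The output letters match the input read backwards, each shifted +1: vie reversed is eiv. Read the word backwards and shift each letter +1.
Decoding utjbx: shift back: u−1=t, t−1=s, j−1=i, b−1=a, x−1=w → tsiaw; then reverse → waist.

waist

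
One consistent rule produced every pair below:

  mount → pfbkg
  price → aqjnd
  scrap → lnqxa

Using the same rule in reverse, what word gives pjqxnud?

miracle

m(12)→p(15) and o(14)→f(5) fit y≡21x+23 (mod 26); the inverse of 21 mod 26 is 5. Treating letters as 0–25, the rule is x ↦ 21x + 23 (mod 26).
Undoing it on pjqxnud: p(15)→5·(15−23)≡12=m; j(9)→5·(9−23)≡8=i; q(16)→5·(16−23)≡17=r; x(23)→5·(23−23)≡0=a; n(13)→5·(13−23)≡2=c; u(20)→5·(20−23)≡11=l; d(3)→5·(3−23)≡4=e (all mod 26).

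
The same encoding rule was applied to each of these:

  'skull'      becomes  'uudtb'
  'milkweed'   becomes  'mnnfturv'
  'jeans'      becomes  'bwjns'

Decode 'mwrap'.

grind

The output letters match the input read backwards, each shifted +9: skull reversed is lluks. Read the word backwards and shift each letter +9.
Undoing it on mwrap: shift back: m−9=d, w−9=n, r−9=i, a−9=r, p−9=g → dnirg; then reverse → grind.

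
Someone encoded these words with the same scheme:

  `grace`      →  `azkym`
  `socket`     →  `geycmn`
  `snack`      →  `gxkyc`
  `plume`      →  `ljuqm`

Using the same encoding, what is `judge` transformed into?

g(6)→a(0) and r(17)→z(25) fit y≡7x+10 (mod 26); the inverse of 7 mod 26 is 15. Each letter's alphabet position (a=0..z=25) is mapped through 7·x+10 mod 26 — an affine cipher.
For judge: j(9)→7·9+10≡21=v; u(20)→7·20+10≡20=u; d(3)→7·3+10≡5=f; g(6)→7·6+10≡0=a; e(4)→7·4+10≡12=m (all mod 26).

vufam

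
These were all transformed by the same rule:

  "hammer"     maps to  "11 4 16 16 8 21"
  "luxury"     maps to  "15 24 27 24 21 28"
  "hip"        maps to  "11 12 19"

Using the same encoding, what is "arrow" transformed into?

The number is (letter's place in the alphabet, a=1) + 3.
On arrow: a=1→4, r=18→21, r=18→21, o=15→18, w=23→26.

4 21 21 18 26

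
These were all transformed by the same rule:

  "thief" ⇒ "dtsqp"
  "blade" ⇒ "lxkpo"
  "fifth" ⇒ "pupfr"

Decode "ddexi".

Shifts by position in thief: pos 0: t→d (+10), pos 1: h→t (+12), pos 2: i→s (+10), pos 3: e→q (+12) — repeating every 2. A repeating key of period 2 is used — shifts +10, +12 over and over.
Undoing it on ddexi: d−10=t, d−12=r, e−10=u, x−12=l, i−10=y.

truly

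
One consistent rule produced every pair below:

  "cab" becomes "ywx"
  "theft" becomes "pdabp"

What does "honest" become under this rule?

dkjaop

Compare letters: c→y is +22, a→w is +22, b→x is +22 — a constant shift. It's a constant shift of +22 (ROT22).
On honest: h+22=d, o+22=k, n+22=j, e+22=a, s+22=o, t+22=p.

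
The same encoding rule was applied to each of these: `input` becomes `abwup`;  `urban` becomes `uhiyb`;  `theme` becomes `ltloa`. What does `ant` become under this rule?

auh

The output letters match the input read backwards, each shifted +7: input reversed is tupni. Read the word backwards and shift each letter +7.
For ant: reverse → tna; then shift: t+7=a, n+7=u, a+7=h.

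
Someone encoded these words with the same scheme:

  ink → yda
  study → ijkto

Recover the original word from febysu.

police

Compare letters: i→y is +16, n→d is +16, k→a is +16 — a constant shift. This is a Caesar cipher with shift 16.
Undoing it on febysu: f−16=p, e−16=o, b−16=l, y−16=i, s−16=c, u−16=e.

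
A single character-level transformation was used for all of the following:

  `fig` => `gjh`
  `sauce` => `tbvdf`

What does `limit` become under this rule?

Every letter moves 1 place later in the alphabet, wrapping around z→a.
For limit: l+1=m, i+1=j, m+1=n, i+1=j, t+1=u.

mjnju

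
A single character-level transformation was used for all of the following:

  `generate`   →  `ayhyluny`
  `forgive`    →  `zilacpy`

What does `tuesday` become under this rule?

noymxus

Compare letters: g→a is +20, e→y is +20, n→h is +20 — a constant shift. It's a constant shift of +20 (ROT20).
For tuesday: t+20=n, u+20=o, e+20=y, s+20=m, d+20=x, a+20=u, y+20=s.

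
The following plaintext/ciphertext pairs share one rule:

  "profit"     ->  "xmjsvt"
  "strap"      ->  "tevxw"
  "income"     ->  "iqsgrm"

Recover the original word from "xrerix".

tenant

The output letters match the input read backwards, each shifted +4: profit reversed is tiforp. Two steps: reverse the string, then apply a Caesar shift of +4.
Reversing it on xrerix: shift back: x−4=t, r−4=n, e−4=a, r−4=n, i−4=e, x−4=t → tnanet; then reverse → tenant.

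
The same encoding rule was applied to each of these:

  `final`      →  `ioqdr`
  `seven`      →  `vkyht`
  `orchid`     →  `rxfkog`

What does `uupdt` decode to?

roman

It's a Vigenère-style cipher with numeric key [3,6,3]: position i shifts by key[i mod 3].
Reversing it on uupdt: u−3=r, u−6=o, p−3=m, d−3=a, t−6=n.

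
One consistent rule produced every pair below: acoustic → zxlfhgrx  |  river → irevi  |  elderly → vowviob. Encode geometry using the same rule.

Each pair mirrors across the alphabet (a↔z, c↔x, o↔l): positions sum to 25. Each letter is replaced by its mirror in the alphabet: a↔z, b↔y, c↔x, and so on (the Atbash cipher).
Applying it to geometry: g↔t, e↔v, o↔l, m↔n, e↔v, t↔g, r↔i, y↔b.

tvlnvgib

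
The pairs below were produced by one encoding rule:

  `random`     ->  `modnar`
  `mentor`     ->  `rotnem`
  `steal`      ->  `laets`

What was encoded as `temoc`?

comet

The output letters match the input read backwards: random reversed is modnar. The word is simply reversed.
Decoding temoc: then reverse → comet.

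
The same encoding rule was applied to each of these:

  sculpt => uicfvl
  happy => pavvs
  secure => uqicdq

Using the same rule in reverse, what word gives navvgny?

napping

s(18)→u(20) and c(2)→i(8) fit y≡17x+0 (mod 26); the inverse of 17 mod 26 is 23. Each letter's alphabet position (a=0..z=25) is mapped through 17·x+0 mod 26 — an affine cipher.
Undoing it on navvgny: n(13)→23·(13−0)≡13=n; a(0)→23·(0−0)≡0=a; v(21)→23·(21−0)≡15=p; v(21)→23·(21−0)≡15=p; g(6)→23·(6−0)≡8=i; n(13)→23·(13−0)≡13=n; y(24)→23·(24−0)≡6=g (all mod 26).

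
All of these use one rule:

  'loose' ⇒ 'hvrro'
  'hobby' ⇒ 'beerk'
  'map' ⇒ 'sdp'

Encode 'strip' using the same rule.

sluwv

The output letters match the input read backwards, each shifted +3: loose reversed is esool. Two steps: reverse the string, then apply a Caesar shift of +3.
Applying it to strip: reverse → pirts; then shift: p+3=s, i+3=l, r+3=u, t+3=w, s+3=v.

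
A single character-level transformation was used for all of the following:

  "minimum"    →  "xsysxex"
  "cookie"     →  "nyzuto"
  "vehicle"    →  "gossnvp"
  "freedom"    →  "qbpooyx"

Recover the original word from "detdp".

The shifts repeat in a cycle of length 2: positions 0,1,… shift by +11, +10, then the pattern repeats.
Undoing it on detdp: d−11=s, e−10=u, t−11=i, d−10=t, p−11=e.

suite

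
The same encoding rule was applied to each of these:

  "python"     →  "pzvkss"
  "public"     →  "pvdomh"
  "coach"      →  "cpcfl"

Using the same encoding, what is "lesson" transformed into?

In python: p→p is +0, y→z is +1, t→v is +2, h→k is +3 — the shift increases by 1 each position. The shift increases by 1 at each position, starting from +0: 0, 1, 2, ….
Applying it to lesson: l+0=l, e+1=f, s+2=u, s+3=v, o+4=s, n+5=s.

lfuvss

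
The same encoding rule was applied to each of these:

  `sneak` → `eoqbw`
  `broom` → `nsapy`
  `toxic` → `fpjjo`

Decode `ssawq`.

Shifts by position in sneak: pos 0: s→e (+12), pos 1: n→o (+1), pos 2: e→q (+12), pos 3: a→b (+1) — repeating every 2. A repeating key of period 2 is used — shifts +12, +1 over and over.
Decoding ssawq: s−12=g, s−1=r, a−12=o, w−1=v, q−12=e.

grove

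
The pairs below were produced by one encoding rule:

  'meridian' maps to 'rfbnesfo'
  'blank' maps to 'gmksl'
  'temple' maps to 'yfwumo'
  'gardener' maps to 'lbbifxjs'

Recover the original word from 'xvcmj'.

sushi

Shifts by position in meridian: pos 0: m→r (+5), pos 1: e→f (+1), pos 2: r→b (+10), pos 3: i→n (+5), pos 4: d→e (+1), pos 5: i→s (+10) — repeating every 3. A repeating key of period 3 is used — shifts +5, +1, +10 over and over.
Undoing it on xvcmj: x−5=s, v−1=u, c−10=s, m−5=h, j−1=i.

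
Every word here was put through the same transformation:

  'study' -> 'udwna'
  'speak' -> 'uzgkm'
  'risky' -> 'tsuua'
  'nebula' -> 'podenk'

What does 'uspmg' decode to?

Shifts by position in study: pos 0: s→u (+2), pos 1: t→d (+10), pos 2: u→w (+2), pos 3: d→n (+10) — repeating every 2. A repeating key of period 2 is used — shifts +2, +10 over and over.
Decoding uspmg: u−2=s, s−10=i, p−2=n, m−10=c, g−2=e.

since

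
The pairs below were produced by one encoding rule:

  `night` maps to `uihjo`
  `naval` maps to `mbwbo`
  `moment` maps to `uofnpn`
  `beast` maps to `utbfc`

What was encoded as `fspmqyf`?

The output letters match the input read backwards, each shifted +1: night reversed is thgin. Two steps: reverse the string, then apply a Caesar shift of +1.
Undoing it on fspmqyf: shift back: f−1=e, s−1=r, p−1=o, m−1=l, q−1=p, y−1=x, f−1=e → erolpxe; then reverse → explore.

explore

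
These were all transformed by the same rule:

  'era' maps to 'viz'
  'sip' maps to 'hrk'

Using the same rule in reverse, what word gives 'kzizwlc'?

paradox

Each pair mirrors across the alphabet (e↔v, r↔i, a↔z): positions sum to 25. Each letter is replaced by its mirror in the alphabet: a↔z, b↔y, c↔x, and so on (the Atbash cipher).
Decoding kzizwlc: k↔p, z↔a, i↔r, z↔a, w↔d, l↔o, c↔x.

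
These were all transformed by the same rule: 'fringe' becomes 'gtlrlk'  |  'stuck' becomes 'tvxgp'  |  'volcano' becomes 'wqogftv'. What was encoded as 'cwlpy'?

Each letter shifts forward by (position + 1), i.e. 1, 2, 3, … — the shift grows by one for each successive letter.
Reversing it on cwlpy: c−1=b, w−2=u, l−3=i, p−4=l, y−5=t.

built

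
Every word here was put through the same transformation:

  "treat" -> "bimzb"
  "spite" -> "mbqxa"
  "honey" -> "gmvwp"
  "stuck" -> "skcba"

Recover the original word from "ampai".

The output letters match the input read backwards, each shifted +8: treat reversed is taert. Read the word backwards and shift each letter +8.
Reversing it on ampai: shift back: a−8=s, m−8=e, p−8=h, a−8=s, i−8=a → sehsa; then reverse → ashes.

ashes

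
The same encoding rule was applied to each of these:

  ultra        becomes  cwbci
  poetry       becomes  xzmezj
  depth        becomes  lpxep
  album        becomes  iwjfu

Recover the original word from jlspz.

Shifts by position in ultra: pos 0: u→c (+8), pos 1: l→w (+11), pos 2: t→b (+8), pos 3: r→c (+11) — repeating every 2. A repeating key of period 2 is used — shifts +8, +11 over and over.
Reversing it on jlspz: j−8=b, l−11=a, s−8=k, p−11=e, z−8=r.

baker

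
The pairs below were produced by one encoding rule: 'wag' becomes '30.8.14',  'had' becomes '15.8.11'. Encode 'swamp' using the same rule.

26.30.8.20.23

w is letter #23 and maps to 30: an offset of 7. The number is (letter's place in the alphabet, a=1) + 7.
Applying it to swamp: s=19→26, w=23→30, a=1→8, m=13→20, p=16→23.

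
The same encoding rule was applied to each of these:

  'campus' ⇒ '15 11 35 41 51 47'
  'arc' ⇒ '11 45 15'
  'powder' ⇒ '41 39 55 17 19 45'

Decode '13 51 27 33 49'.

built

c(#3)→15 and a(#1)→11: differences scale by 2, so n = 2·pos + 9. With a=1..z=26, the number is 2·pos + 9.
Reversing it on 13 51 27 33 49: 13→(13−9)÷2=2=b, 51→(51−9)÷2=21=u, 27→(27−9)÷2=9=i, 33→(33−9)÷2=12=l, 49→(49−9)÷2=20=t.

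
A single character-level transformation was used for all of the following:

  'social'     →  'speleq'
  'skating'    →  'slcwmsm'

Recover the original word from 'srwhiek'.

squeeze

In social: s→s is +0, o→p is +1, c→e is +2, i→l is +3 — the shift increases by 1 each position. Letter i (0-indexed) is shifted by i+0, so successive shifts are 0, 1, 2, ….
Decoding srwhiek: s−0=s, r−1=q, w−2=u, h−3=e, i−4=e, e−5=z, k−6=e.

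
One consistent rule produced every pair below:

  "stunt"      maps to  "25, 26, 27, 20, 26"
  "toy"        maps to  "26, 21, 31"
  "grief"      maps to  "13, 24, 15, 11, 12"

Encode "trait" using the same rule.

26, 24, 7, 15, 26

s is letter #19 and maps to 25: an offset of 6. Each letter is replaced by its alphabet position (a=1..z=26) + 6.
Applying it to trait: t=20→26, r=18→24, a=1→7, i=9→15, t=20→26.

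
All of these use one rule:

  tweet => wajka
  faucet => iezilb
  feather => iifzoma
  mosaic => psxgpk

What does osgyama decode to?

lobster

Each letter shifts forward by (position + 3), i.e. 3, 4, 5, … — the shift grows by one for each successive letter.
Undoing it on osgyama: o−3=l, s−4=o, g−5=b, y−6=s, a−7=t, m−8=e, a−9=r.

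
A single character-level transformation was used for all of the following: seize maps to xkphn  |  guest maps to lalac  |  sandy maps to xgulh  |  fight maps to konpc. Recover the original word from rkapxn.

method

In seize: s→x is +5, e→k is +6, i→p is +7, z→h is +8 — the shift increases by 1 each position. Letter i (0-indexed) is shifted by i+5, so successive shifts are 5, 6, 7, ….
Reversing it on rkapxn: r−5=m, k−6=e, a−7=t, p−8=h, x−9=o, n−10=d.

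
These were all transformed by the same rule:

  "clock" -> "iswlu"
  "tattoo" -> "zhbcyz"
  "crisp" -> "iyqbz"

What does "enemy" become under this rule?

kumvi

The shift increases by 1 at each position, starting from +6: 6, 7, 8, ….
On enemy: e+6=k, n+7=u, e+8=m, m+9=v, y+10=i.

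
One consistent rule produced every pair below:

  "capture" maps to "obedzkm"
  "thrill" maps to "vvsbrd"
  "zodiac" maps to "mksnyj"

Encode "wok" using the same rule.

uyg

The output letters match the input read backwards, each shifted +10: capture reversed is erutpac. The word is reversed, then every letter is shifted forward by 10.
For wok: reverse → kow; then shift: k+10=u, o+10=y, w+10=g.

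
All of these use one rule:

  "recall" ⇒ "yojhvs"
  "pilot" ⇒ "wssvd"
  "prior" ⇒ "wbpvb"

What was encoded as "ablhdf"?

Shifts by position in recall: pos 0: r→y (+7), pos 1: e→o (+10), pos 2: c→j (+7), pos 3: a→h (+7), pos 4: l→v (+10), pos 5: l→s (+7) — repeating every 3. It's a Vigenère-style cipher with numeric key [7,10,7]: position i shifts by key[i mod 3].
Reversing it on ablhdf: a−7=t, b−10=r, l−7=e, h−7=a, d−10=t, f−7=y.

treaty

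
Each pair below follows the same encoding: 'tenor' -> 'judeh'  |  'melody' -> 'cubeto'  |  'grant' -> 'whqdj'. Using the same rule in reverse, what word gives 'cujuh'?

Compare letters: t→j is +16, e→u is +16, n→d is +16 — a constant shift. Every letter moves 16 places later in the alphabet, wrapping around z→a.
Reversing it on cujuh: c−16=m, u−16=e, j−16=t, u−16=e, h−16=r.

meter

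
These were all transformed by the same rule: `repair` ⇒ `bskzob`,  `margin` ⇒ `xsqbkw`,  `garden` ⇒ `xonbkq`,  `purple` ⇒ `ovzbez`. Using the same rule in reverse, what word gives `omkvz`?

The output letters match the input read backwards, each shifted +10: repair reversed is riaper. Two steps: reverse the string, then apply a Caesar shift of +10.
Undoing it on omkvz: shift back: o−10=e, m−10=c, k−10=a, v−10=l, z−10=p → ecalp; then reverse → place.

place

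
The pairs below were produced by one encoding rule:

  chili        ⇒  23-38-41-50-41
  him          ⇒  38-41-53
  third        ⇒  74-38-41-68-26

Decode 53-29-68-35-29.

merge

c(#3)→23 and h(#8)→38: differences scale by 3, so n = 3·pos + 14. The formula is n = 3×(alphabet index, a=1) + 14.
Undoing it on 53-29-68-35-29: 53→(53−14)÷3=13=m, 29→(29−14)÷3=5=e, 68→(68−14)÷3=18=r, 35→(35−14)÷3=7=g, 29→(29−14)÷3=5=e.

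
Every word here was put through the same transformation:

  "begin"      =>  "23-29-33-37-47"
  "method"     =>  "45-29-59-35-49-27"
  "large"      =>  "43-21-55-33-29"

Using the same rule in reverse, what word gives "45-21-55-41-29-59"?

b(#2)→23 and e(#5)→29: differences scale by 2, so n = 2·pos + 19. The formula is n = 2×(alphabet index, a=1) + 19.
Undoing it on 45-21-55-41-29-59: 45→(45−19)÷2=13=m, 21→(21−19)÷2=1=a, 55→(55−19)÷2=18=r, 41→(41−19)÷2=11=k, 29→(29−19)÷2=5=e, 59→(59−19)÷2=20=t.

market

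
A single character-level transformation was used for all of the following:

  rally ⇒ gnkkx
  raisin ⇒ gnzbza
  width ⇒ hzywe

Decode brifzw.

r(17)→g(6) and a(0)→n(13) fit y≡21x+13 (mod 26); the inverse of 21 mod 26 is 5. This is an affine cipher: with a=0,…,z=25, each position x becomes (21x+13) mod 26.
Undoing it on brifzw: b(1)→5·(1−13)≡18=s; r(17)→5·(17−13)≡20=u; i(8)→5·(8−13)≡1=b; f(5)→5·(5−13)≡12=m; z(25)→5·(25−13)≡8=i; w(22)→5·(22−13)≡19=t (all mod 26).

submit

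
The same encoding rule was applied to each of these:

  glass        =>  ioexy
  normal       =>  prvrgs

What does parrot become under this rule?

In glass: g→i is +2, l→o is +3, a→e is +4, s→x is +5 — the shift increases by 1 each position. Letter i (0-indexed) is shifted by i+2, so successive shifts are 2, 3, 4, ….
For parrot: p+2=r, a+3=d, r+4=v, r+5=w, o+6=u, t+7=a.

rdvwua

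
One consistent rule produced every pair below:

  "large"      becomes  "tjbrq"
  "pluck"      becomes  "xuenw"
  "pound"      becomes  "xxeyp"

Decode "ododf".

guest

In large: l→t is +8, a→j is +9, r→b is +10, g→r is +11 — the shift increases by 1 each position. Each letter shifts forward by (position + 8), i.e. 8, 9, 10, … — the shift grows by one for each successive letter.
Reversing it on ododf: o−8=g, d−9=u, o−10=e, d−11=s, f−12=t.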